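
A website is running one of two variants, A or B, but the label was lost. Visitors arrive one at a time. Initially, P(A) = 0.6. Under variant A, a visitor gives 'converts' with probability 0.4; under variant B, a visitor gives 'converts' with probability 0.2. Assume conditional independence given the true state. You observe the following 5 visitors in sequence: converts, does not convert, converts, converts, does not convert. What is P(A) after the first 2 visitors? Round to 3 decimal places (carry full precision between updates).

Apply Bayes' rule sequentially, carrying P(A) forward.
After 'converts': P(A) = 0.4·0.6000 / (0.4·0.6000 + 0.2·0.4000) ≈ 0.7500
After 'does not convert': P(A) = 0.6·0.7500 / (0.6·0.7500 + 0.8·0.2500) ≈ 0.6923

0.692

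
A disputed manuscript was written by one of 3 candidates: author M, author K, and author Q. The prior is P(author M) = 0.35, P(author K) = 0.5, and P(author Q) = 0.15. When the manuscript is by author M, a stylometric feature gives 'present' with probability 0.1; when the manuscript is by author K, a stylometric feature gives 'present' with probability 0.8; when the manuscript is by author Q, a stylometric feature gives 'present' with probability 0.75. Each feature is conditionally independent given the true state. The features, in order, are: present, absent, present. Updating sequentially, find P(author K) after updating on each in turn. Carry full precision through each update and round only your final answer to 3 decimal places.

After 'present': normaliser = 0.1·0.3500 + 0.8·0.5000 + 0.75·0.1500; P(author M) ≈ 0.0639, P(author K) ≈ 0.7306, P(author Q) ≈ 0.2055
After 'absent': normaliser = 0.9·0.0639 + 0.2·0.7306 + 0.25·0.2055; P(author M) ≈ 0.2256, P(author K) ≈ 0.5730, P(author Q) ≈ 0.2014
After 'present': normaliser = 0.1·0.2256 + 0.8·0.5730 + 0.75·0.2014; P(author M) ≈ 0.0357, P(author K) ≈ 0.7253, P(author Q) ≈ 0.2390

0.725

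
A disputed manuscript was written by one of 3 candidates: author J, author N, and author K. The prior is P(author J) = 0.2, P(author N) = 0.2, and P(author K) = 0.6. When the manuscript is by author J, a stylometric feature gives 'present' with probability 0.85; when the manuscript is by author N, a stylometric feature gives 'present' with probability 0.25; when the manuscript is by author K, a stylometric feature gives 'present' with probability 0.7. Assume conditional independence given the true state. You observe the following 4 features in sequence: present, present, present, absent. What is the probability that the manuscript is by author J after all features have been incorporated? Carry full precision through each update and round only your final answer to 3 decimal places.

After 'present': normaliser = 0.85·0.2000 + 0.25·0.2000 + 0.7·0.6000; P(author J) ≈ 0.2656, P(author N) ≈ 0.0781, P(author K) ≈ 0.6562
After 'present': normaliser = 0.85·0.2656 + 0.25·0.0781 + 0.7·0.6562; P(author J) ≈ 0.3204, P(author N) ≈ 0.0277, P(author K) ≈ 0.6519
After 'present': normaliser = 0.85·0.3204 + 0.25·0.0277 + 0.7·0.6519; P(author J) ≈ 0.3702, P(author N) ≈ 0.0094, P(author K) ≈ 0.6203
After 'absent': normaliser = 0.15·0.3702 + 0.75·0.0094 + 0.3·0.6203; P(author J) ≈ 0.2233, P(author N) ≈ 0.0284, P(author K) ≈ 0.7483

0.223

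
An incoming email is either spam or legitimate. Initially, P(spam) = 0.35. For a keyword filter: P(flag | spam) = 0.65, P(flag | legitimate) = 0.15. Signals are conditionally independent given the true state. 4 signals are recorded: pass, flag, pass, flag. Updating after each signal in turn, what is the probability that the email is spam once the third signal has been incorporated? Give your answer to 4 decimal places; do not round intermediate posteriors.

0.2835

After 'pass': P(spam) = 0.35·0.3500 / (0.35·0.3500 + 0.85·0.6500) ≈ 0.1815
After 'flag': P(spam) = 0.65·0.1815 / (0.65·0.1815 + 0.15·0.8185) ≈ 0.4900
After 'pass': P(spam) = 0.35·0.4900 / (0.35·0.4900 + 0.85·0.5100) ≈ 0.2835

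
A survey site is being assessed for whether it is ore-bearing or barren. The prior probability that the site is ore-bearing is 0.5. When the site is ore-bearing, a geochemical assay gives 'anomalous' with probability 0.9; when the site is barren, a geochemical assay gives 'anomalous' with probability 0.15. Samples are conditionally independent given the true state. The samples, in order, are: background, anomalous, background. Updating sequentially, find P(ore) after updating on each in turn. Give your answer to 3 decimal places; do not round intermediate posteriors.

After 'background': P(ore) = 0.1·0.5000 / (0.1·0.5000 + 0.85·0.5000) ≈ 0.1053
After 'anomalous': P(ore) = 0.9·0.1053 / (0.9·0.1053 + 0.15·0.8947) ≈ 0.4138
After 'background': P(ore) = 0.1·0.4138 / (0.1·0.4138 + 0.85·0.5862) ≈ 0.0767

0.077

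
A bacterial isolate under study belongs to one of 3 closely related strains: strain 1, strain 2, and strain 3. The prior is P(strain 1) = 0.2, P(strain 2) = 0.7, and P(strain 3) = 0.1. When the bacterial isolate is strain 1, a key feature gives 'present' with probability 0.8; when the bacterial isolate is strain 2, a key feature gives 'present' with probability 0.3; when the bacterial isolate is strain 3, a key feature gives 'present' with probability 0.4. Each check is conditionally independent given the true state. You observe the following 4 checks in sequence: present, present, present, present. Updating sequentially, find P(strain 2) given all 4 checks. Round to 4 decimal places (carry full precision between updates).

0.0629

After 'present': normaliser = 0.8·0.2000 + 0.3·0.7000 + 0.4·0.1000; P(strain 1) ≈ 0.3902, P(strain 2) ≈ 0.5122, P(strain 3) ≈ 0.0976
After 'present': normaliser = 0.8·0.3902 + 0.3·0.5122 + 0.4·0.0976; P(strain 1) ≈ 0.6184, P(strain 2) ≈ 0.3043, P(strain 3) ≈ 0.0773
After 'present': normaliser = 0.8·0.6184 + 0.3·0.3043 + 0.4·0.0773; P(strain 1) ≈ 0.8019, P(strain 2) ≈ 0.1480, P(strain 3) ≈ 0.0501
After 'present': normaliser = 0.8·0.8019 + 0.3·0.1480 + 0.4·0.0501; P(strain 1) ≈ 0.9087, P(strain 2) ≈ 0.0629, P(strain 3) ≈ 0.0284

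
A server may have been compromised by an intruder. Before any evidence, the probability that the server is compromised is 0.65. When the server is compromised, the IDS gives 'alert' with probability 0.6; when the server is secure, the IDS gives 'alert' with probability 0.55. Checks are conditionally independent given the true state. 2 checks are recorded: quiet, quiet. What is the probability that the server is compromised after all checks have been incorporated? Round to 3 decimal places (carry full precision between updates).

0.595

After 'quiet': P(compromised) = 0.4·0.6500 / (0.4·0.6500 + 0.45·0.3500) ≈ 0.6228
After 'quiet': P(compromised) = 0.4·0.6228 / (0.4·0.6228 + 0.45·0.3772) ≈ 0.5947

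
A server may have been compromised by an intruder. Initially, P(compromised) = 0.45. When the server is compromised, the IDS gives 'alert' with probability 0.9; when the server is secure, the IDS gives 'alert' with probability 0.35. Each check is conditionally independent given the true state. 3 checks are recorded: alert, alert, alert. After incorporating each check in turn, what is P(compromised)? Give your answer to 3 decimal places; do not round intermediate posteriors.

Each posterior becomes the prior for the next update.
After 'alert': P(compromised) = 0.9·0.4500 / (0.9·0.4500 + 0.35·0.5500) ≈ 0.6778
After 'alert': P(compromised) = 0.9·0.6778 / (0.9·0.6778 + 0.35·0.3222) ≈ 0.8440
After 'alert': P(compromised) = 0.9·0.8440 / (0.9·0.8440 + 0.35·0.1560) ≈ 0.9329

0.933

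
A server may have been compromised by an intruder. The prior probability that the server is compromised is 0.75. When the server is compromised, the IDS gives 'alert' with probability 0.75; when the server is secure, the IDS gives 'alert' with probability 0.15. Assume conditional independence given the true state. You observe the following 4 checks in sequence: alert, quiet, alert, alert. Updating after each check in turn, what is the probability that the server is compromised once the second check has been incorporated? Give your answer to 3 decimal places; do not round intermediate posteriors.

Each posterior becomes the prior for the next update.
After 'alert': P(compromised) = 0.75·0.7500 / (0.75·0.7500 + 0.15·0.2500) ≈ 0.9375
After 'quiet': P(compromised) = 0.25·0.9375 / (0.25·0.9375 + 0.85·0.0625) ≈ 0.8152

0.815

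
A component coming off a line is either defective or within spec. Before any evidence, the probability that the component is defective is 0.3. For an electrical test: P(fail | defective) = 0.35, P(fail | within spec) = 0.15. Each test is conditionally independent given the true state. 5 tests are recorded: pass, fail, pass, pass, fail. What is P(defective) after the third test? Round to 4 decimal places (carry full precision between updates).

0.3690

Apply Bayes' rule sequentially, carrying P(defective) forward.
After 'pass': P(defective) = 0.65·0.3000 / (0.65·0.3000 + 0.85·0.7000) ≈ 0.2468
After 'fail': P(defective) = 0.35·0.2468 / (0.35·0.2468 + 0.15·0.7532) ≈ 0.4333
After 'pass': P(defective) = 0.65·0.4333 / (0.65·0.4333 + 0.85·0.5667) ≈ 0.3690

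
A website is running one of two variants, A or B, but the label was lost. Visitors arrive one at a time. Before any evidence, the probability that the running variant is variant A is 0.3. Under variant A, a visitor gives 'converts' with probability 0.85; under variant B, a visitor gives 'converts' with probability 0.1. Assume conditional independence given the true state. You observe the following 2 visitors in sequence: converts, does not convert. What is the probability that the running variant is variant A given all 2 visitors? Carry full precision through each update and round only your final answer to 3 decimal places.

Each posterior becomes the prior for the next update.
After 'converts': P(A) = 0.85·0.3000 / (0.85·0.3000 + 0.1·0.7000) ≈ 0.7846
After 'does not convert': P(A) = 0.15·0.7846 / (0.15·0.7846 + 0.9·0.2154) ≈ 0.3778

0.378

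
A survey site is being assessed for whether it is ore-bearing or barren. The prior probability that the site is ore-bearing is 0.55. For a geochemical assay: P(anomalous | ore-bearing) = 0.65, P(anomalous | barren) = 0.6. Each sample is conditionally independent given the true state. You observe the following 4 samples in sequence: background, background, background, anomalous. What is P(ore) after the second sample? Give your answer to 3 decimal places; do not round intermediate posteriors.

0.483

After 'background': P(ore) = 0.35·0.5500 / (0.35·0.5500 + 0.4·0.4500) ≈ 0.5168
After 'background': P(ore) = 0.35·0.5168 / (0.35·0.5168 + 0.4·0.4832) ≈ 0.4834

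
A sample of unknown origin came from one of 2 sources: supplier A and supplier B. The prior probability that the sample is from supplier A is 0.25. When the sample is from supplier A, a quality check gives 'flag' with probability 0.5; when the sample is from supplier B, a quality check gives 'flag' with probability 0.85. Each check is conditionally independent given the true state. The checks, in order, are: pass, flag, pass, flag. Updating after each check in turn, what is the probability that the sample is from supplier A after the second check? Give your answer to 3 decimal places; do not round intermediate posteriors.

0.395

After 'pass': P(supplier A) = 0.5·0.2500 / (0.5·0.2500 + 0.15·0.7500) ≈ 0.5263
After 'flag': P(supplier A) = 0.5·0.5263 / (0.5·0.5263 + 0.85·0.4737) ≈ 0.3953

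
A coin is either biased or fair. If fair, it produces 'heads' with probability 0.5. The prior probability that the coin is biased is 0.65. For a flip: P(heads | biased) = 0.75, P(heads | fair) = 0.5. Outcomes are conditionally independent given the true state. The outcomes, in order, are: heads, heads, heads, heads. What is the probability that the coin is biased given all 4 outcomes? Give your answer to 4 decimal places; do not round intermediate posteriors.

0.9039

Each posterior becomes the prior for the next update.
After 'heads': P(biased) = 0.75·0.6500 / (0.75·0.6500 + 0.5·0.3500) ≈ 0.7358
After 'heads': P(biased) = 0.75·0.7358 / (0.75·0.7358 + 0.5·0.2642) ≈ 0.8069
After 'heads': P(biased) = 0.75·0.8069 / (0.75·0.8069 + 0.5·0.1931) ≈ 0.8624
After 'heads': P(biased) = 0.75·0.8624 / (0.75·0.8624 + 0.5·0.1376) ≈ 0.9039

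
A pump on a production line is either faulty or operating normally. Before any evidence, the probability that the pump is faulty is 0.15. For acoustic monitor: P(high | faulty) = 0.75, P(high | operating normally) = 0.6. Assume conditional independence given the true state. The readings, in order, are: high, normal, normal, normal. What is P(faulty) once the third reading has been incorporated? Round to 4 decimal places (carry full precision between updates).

After 'high': P(faulty) = 0.75·0.1500 / (0.75·0.1500 + 0.6·0.8500) ≈ 0.1807
After 'normal': P(faulty) = 0.25·0.1807 / (0.25·0.1807 + 0.4·0.8193) ≈ 0.1212
After 'normal': P(faulty) = 0.25·0.1212 / (0.25·0.1212 + 0.4·0.8788) ≈ 0.0793

0.0793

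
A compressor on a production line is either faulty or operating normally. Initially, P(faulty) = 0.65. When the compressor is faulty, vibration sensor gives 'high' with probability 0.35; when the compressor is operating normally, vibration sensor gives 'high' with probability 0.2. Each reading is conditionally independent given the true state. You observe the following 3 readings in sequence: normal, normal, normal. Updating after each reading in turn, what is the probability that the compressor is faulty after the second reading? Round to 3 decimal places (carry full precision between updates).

Apply Bayes' rule sequentially, carrying P(faulty) forward.
After 'normal': P(faulty) = 0.65·0.6500 / (0.65·0.6500 + 0.8·0.3500) ≈ 0.6014
After 'normal': P(faulty) = 0.65·0.6014 / (0.65·0.6014 + 0.8·0.3986) ≈ 0.5508

0.551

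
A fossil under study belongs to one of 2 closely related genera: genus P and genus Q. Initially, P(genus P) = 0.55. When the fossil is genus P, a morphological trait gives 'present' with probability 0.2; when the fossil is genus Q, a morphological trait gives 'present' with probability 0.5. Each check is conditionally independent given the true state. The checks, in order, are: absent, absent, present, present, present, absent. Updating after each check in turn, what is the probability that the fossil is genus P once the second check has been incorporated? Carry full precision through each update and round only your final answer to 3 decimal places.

0.758

After 'absent': P(genus P) = 0.8·0.5500 / (0.8·0.5500 + 0.5·0.4500) ≈ 0.6617
After 'absent': P(genus P) = 0.8·0.6617 / (0.8·0.6617 + 0.5·0.3383) ≈ 0.7578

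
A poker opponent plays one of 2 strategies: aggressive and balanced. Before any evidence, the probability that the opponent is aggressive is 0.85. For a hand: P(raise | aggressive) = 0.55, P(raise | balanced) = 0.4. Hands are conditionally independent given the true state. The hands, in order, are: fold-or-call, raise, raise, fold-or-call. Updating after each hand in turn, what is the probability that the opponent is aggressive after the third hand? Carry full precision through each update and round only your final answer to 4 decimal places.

After 'fold-or-call': P(aggressive) = 0.45·0.8500 / (0.45·0.8500 + 0.6·0.1500) ≈ 0.8095
After 'raise': P(aggressive) = 0.55·0.8095 / (0.55·0.8095 + 0.4·0.1905) ≈ 0.8539
After 'raise': P(aggressive) = 0.55·0.8539 / (0.55·0.8539 + 0.4·0.1461) ≈ 0.8893

0.8893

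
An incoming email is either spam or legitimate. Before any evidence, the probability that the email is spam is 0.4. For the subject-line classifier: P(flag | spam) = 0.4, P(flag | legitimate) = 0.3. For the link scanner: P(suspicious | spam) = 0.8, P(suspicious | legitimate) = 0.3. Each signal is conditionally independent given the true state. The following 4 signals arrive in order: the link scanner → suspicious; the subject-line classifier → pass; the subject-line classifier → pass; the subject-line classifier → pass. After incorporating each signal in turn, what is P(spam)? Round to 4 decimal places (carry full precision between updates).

After the link scanner='suspicious': P(spam) = 0.8·0.4000 / (0.8·0.4000 + 0.3·0.6000) ≈ 0.6400
After the subject-line classifier='pass': P(spam) = 0.6·0.6400 / (0.6·0.6400 + 0.7·0.3600) ≈ 0.6038
After the subject-line classifier='pass': P(spam) = 0.6·0.6038 / (0.6·0.6038 + 0.7·0.3962) ≈ 0.5664
After the subject-line classifier='pass': P(spam) = 0.6·0.5664 / (0.6·0.5664 + 0.7·0.4336) ≈ 0.5282

0.5282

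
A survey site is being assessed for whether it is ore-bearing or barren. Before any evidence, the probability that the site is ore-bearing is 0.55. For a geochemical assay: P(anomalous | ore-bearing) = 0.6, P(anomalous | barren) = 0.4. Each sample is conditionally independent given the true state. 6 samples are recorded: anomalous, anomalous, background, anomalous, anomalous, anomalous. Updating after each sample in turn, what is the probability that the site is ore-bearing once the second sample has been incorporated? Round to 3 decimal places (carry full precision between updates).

0.733

Apply Bayes' rule sequentially, carrying P(ore) forward.
After 'anomalous': P(ore) = 0.6·0.5500 / (0.6·0.5500 + 0.4·0.4500) ≈ 0.6471
After 'anomalous': P(ore) = 0.6·0.6471 / (0.6·0.6471 + 0.4·0.3529) ≈ 0.7333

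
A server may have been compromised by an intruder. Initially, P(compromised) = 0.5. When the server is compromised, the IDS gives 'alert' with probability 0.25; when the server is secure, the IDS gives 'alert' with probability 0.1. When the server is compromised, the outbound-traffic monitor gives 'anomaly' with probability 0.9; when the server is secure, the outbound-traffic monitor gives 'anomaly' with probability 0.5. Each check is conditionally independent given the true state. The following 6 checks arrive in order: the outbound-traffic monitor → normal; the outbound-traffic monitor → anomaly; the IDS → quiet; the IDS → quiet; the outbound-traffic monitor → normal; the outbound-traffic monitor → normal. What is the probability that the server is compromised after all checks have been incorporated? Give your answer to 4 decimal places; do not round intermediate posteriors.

0.0099

After the outbound-traffic monitor='normal': P(compromised) = 0.1·0.5000 / (0.1·0.5000 + 0.5·0.5000) ≈ 0.1667
After the outbound-traffic monitor='anomaly': P(compromised) = 0.9·0.1667 / (0.9·0.1667 + 0.5·0.8333) ≈ 0.2647
After the IDS='quiet': P(compromised) = 0.75·0.2647 / (0.75·0.2647 + 0.9·0.7353) ≈ 0.2308
After the IDS='quiet': P(compromised) = 0.75·0.2308 / (0.75·0.2308 + 0.9·0.7692) ≈ 0.2000
After the outbound-traffic monitor='normal': P(compromised) = 0.1·0.2000 / (0.1·0.2000 + 0.5·0.8000) ≈ 0.0476
After the outbound-traffic monitor='normal': P(compromised) = 0.1·0.0476 / (0.1·0.0476 + 0.5·0.9524) ≈ 0.0099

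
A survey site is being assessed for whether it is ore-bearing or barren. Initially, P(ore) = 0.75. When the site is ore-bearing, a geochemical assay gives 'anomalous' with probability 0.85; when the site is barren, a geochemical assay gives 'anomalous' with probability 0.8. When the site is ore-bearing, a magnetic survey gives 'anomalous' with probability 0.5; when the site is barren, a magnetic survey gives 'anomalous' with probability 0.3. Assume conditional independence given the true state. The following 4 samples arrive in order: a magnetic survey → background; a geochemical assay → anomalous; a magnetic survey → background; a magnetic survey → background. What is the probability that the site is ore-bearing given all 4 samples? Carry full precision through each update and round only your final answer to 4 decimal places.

After a magnetic survey='background': P(ore) = 0.5·0.7500 / (0.5·0.7500 + 0.7·0.2500) ≈ 0.6818
After a geochemical assay='anomalous': P(ore) = 0.85·0.6818 / (0.85·0.6818 + 0.8·0.3182) ≈ 0.6948
After a magnetic survey='background': P(ore) = 0.5·0.6948 / (0.5·0.6948 + 0.7·0.3052) ≈ 0.6192
After a magnetic survey='background': P(ore) = 0.5·0.6192 / (0.5·0.6192 + 0.7·0.3808) ≈ 0.5374

0.5374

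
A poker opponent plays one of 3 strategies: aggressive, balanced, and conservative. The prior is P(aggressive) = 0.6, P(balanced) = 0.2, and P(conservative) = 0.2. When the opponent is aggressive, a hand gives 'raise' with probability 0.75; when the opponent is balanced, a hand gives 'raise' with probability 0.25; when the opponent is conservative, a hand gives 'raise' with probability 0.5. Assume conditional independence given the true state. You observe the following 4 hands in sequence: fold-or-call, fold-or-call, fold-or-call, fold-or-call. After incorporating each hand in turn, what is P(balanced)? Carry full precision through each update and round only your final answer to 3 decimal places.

After 'fold-or-call': normaliser = 0.25·0.6000 + 0.75·0.2000 + 0.5·0.2000; P(aggressive) ≈ 0.3750, P(balanced) ≈ 0.3750, P(conservative) ≈ 0.2500
After 'fold-or-call': normaliser = 0.25·0.3750 + 0.75·0.3750 + 0.5·0.2500; P(aggressive) ≈ 0.1875, P(balanced) ≈ 0.5625, P(conservative) ≈ 0.2500
After 'fold-or-call': normaliser = 0.25·0.1875 + 0.75·0.5625 + 0.5·0.2500; P(aggressive) ≈ 0.0789, P(balanced) ≈ 0.7105, P(conservative) ≈ 0.2105
After 'fold-or-call': normaliser = 0.25·0.0789 + 0.75·0.7105 + 0.5·0.2105; P(aggressive) ≈ 0.0300, P(balanced) ≈ 0.8100, P(conservative) ≈ 0.1600

0.810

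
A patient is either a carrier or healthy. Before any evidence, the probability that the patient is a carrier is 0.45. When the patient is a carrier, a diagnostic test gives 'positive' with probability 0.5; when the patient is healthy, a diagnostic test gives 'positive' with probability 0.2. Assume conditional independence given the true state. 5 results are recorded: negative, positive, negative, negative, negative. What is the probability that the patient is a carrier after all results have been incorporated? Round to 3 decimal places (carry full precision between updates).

After 'negative': P(carrier) = 0.5·0.4500 / (0.5·0.4500 + 0.8·0.5500) ≈ 0.3383
After 'positive': P(carrier) = 0.5·0.3383 / (0.5·0.3383 + 0.2·0.6617) ≈ 0.5611
After 'negative': P(carrier) = 0.5·0.5611 / (0.5·0.5611 + 0.8·0.4389) ≈ 0.4441
After 'negative': P(carrier) = 0.5·0.4441 / (0.5·0.4441 + 0.8·0.5559) ≈ 0.3331
After 'negative': P(carrier) = 0.5·0.3331 / (0.5·0.3331 + 0.8·0.6669) ≈ 0.2379

0.238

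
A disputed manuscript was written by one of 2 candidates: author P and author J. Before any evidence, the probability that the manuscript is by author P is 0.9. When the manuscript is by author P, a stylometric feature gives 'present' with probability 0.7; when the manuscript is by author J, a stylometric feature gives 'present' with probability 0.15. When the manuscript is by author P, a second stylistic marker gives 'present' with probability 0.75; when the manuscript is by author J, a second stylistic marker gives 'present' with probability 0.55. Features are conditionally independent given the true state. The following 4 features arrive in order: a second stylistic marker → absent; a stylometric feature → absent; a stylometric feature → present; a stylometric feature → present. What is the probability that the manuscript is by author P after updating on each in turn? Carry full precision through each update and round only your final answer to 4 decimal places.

After a second stylistic marker='absent': P(author P) = 0.25·0.9000 / (0.25·0.9000 + 0.45·0.1000) ≈ 0.8333
After a stylometric feature='absent': P(author P) = 0.3·0.8333 / (0.3·0.8333 + 0.85·0.1667) ≈ 0.6383
After a stylometric feature='present': P(author P) = 0.7·0.6383 / (0.7·0.6383 + 0.15·0.3617) ≈ 0.8917
After a stylometric feature='present': P(author P) = 0.7·0.8917 / (0.7·0.8917 + 0.15·0.1083) ≈ 0.9746

0.9746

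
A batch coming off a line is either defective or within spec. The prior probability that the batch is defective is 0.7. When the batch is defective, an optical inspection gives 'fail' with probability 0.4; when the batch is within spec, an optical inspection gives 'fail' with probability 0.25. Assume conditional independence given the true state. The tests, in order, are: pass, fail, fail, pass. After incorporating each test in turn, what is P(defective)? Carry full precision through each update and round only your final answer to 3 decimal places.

0.793

After 'pass': P(defective) = 0.6·0.7000 / (0.6·0.7000 + 0.75·0.3000) ≈ 0.6512
After 'fail': P(defective) = 0.4·0.6512 / (0.4·0.6512 + 0.25·0.3488) ≈ 0.7492
After 'fail': P(defective) = 0.4·0.7492 / (0.4·0.7492 + 0.25·0.2508) ≈ 0.8269
After 'pass': P(defective) = 0.6·0.8269 / (0.6·0.8269 + 0.75·0.1731) ≈ 0.7927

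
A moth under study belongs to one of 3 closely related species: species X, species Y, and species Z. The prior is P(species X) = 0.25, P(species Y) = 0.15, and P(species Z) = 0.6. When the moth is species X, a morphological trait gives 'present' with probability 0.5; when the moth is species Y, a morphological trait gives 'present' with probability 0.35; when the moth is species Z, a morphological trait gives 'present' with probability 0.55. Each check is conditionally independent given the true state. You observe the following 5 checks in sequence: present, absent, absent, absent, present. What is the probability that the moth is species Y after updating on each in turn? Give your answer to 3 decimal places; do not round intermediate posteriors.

0.172

After 'present': normaliser = 0.5·0.2500 + 0.35·0.1500 + 0.55·0.6000; P(species X) ≈ 0.2463, P(species Y) ≈ 0.1034, P(species Z) ≈ 0.6502
After 'absent': normaliser = 0.5·0.2463 + 0.65·0.1034 + 0.45·0.6502; P(species X) ≈ 0.2550, P(species Y) ≈ 0.1392, P(species Z) ≈ 0.6058
After 'absent': normaliser = 0.5·0.2550 + 0.65·0.1392 + 0.45·0.6058; P(species X) ≈ 0.2599, P(species Y) ≈ 0.1844, P(species Z) ≈ 0.5557
After 'absent': normaliser = 0.5·0.2599 + 0.65·0.1844 + 0.45·0.5557; P(species X) ≈ 0.2599, P(species Y) ≈ 0.2398, P(species Z) ≈ 0.5002
After 'present': normaliser = 0.5·0.2599 + 0.35·0.2398 + 0.55·0.5002; P(species X) ≈ 0.2658, P(species Y) ≈ 0.1717, P(species Z) ≈ 0.5626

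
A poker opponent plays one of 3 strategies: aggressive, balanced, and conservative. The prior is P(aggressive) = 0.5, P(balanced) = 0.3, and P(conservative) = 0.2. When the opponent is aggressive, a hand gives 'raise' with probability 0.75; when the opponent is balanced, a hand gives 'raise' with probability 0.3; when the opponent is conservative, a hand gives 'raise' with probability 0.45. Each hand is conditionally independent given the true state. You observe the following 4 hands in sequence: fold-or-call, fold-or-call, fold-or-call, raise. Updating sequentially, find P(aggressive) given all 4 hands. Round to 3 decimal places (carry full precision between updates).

0.113

After 'fold-or-call': normaliser = 0.25·0.5000 + 0.7·0.3000 + 0.55·0.2000; P(aggressive) ≈ 0.2809, P(balanced) ≈ 0.4719, P(conservative) ≈ 0.2472
After 'fold-or-call': normaliser = 0.25·0.2809 + 0.7·0.4719 + 0.55·0.2472; P(aggressive) ≈ 0.1309, P(balanced) ≈ 0.6157, P(conservative) ≈ 0.2534
After 'fold-or-call': normaliser = 0.25·0.1309 + 0.7·0.6157 + 0.55·0.2534; P(aggressive) ≈ 0.0543, P(balanced) ≈ 0.7146, P(conservative) ≈ 0.2311
After 'raise': normaliser = 0.75·0.0543 + 0.3·0.7146 + 0.45·0.2311; P(aggressive) ≈ 0.1133, P(balanced) ≈ 0.5971, P(conservative) ≈ 0.2896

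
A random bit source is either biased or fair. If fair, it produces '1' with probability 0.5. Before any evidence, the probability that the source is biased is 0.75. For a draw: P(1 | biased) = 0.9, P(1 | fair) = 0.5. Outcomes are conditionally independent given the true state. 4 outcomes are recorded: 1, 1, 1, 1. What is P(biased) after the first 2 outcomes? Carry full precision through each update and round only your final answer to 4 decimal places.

After '1': P(biased) = 0.9·0.7500 / (0.9·0.7500 + 0.5·0.2500) ≈ 0.8438
After '1': P(biased) = 0.9·0.8438 / (0.9·0.8438 + 0.5·0.1562) ≈ 0.9067

0.9067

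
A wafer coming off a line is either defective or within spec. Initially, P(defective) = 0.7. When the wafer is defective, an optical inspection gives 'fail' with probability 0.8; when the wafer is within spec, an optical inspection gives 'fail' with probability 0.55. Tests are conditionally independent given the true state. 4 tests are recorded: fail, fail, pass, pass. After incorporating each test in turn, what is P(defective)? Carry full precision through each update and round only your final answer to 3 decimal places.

0.494

After 'fail': P(defective) = 0.8·0.7000 / (0.8·0.7000 + 0.55·0.3000) ≈ 0.7724
After 'fail': P(defective) = 0.8·0.7724 / (0.8·0.7724 + 0.55·0.2276) ≈ 0.8316
After 'pass': P(defective) = 0.2·0.8316 / (0.2·0.8316 + 0.45·0.1684) ≈ 0.6869
After 'pass': P(defective) = 0.2·0.6869 / (0.2·0.6869 + 0.45·0.3131) ≈ 0.4937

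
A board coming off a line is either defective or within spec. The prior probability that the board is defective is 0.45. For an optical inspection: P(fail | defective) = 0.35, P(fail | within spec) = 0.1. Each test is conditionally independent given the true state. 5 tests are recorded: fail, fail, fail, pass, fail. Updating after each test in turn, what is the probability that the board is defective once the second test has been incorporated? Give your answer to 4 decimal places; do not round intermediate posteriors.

0.9093

Each posterior becomes the prior for the next update.
After 'fail': P(defective) = 0.35·0.4500 / (0.35·0.4500 + 0.1·0.5500) ≈ 0.7412
After 'fail': P(defective) = 0.35·0.7412 / (0.35·0.7412 + 0.1·0.2588) ≈ 0.9093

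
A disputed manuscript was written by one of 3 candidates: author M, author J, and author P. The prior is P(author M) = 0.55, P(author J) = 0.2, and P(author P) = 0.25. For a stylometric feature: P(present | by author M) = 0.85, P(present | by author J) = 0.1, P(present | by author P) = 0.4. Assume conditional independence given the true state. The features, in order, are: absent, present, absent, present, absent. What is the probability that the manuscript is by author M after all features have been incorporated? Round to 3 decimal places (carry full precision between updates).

0.117

After 'absent': normaliser = 0.15·0.5500 + 0.9·0.2000 + 0.6·0.2500; P(author M) ≈ 0.2000, P(author J) ≈ 0.4364, P(author P) ≈ 0.3636
After 'present': normaliser = 0.85·0.2000 + 0.1·0.4364 + 0.4·0.3636; P(author M) ≈ 0.4734, P(author J) ≈ 0.1215, P(author P) ≈ 0.4051
After 'absent': normaliser = 0.15·0.4734 + 0.9·0.1215 + 0.6·0.4051; P(author M) ≈ 0.1677, P(author J) ≈ 0.2583, P(author P) ≈ 0.5740
After 'present': normaliser = 0.85·0.1677 + 0.1·0.2583 + 0.4·0.5740; P(author M) ≈ 0.3582, P(author J) ≈ 0.0649, P(author P) ≈ 0.5769
After 'absent': normaliser = 0.15·0.3582 + 0.9·0.0649 + 0.6·0.5769; P(author M) ≈ 0.1172, P(author J) ≈ 0.1275, P(author P) ≈ 0.7553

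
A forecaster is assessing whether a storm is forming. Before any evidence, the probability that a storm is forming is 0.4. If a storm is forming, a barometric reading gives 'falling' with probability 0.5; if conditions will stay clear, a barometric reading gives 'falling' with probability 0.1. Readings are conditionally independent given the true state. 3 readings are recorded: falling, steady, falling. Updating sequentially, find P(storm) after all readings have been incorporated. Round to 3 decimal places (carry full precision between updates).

0.903

After 'falling': P(storm) = 0.5·0.4000 / (0.5·0.4000 + 0.1·0.6000) ≈ 0.7692
After 'steady': P(storm) = 0.5·0.7692 / (0.5·0.7692 + 0.9·0.2308) ≈ 0.6494
After 'falling': P(storm) = 0.5·0.6494 / (0.5·0.6494 + 0.1·0.3506) ≈ 0.9025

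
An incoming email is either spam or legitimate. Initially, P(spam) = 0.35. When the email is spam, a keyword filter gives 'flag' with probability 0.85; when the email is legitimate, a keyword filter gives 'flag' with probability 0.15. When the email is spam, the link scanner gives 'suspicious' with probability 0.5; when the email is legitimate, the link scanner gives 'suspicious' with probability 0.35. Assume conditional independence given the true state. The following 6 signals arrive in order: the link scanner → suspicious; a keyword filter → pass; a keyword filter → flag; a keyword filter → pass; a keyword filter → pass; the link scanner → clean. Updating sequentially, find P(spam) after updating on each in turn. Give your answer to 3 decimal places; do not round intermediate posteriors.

After the link scanner='suspicious': P(spam) = 0.5·0.3500 / (0.5·0.3500 + 0.35·0.6500) ≈ 0.4348
After a keyword filter='pass': P(spam) = 0.15·0.4348 / (0.15·0.4348 + 0.85·0.5652) ≈ 0.1195
After a keyword filter='flag': P(spam) = 0.85·0.1195 / (0.85·0.1195 + 0.15·0.8805) ≈ 0.4348
After a keyword filter='pass': P(spam) = 0.15·0.4348 / (0.15·0.4348 + 0.85·0.5652) ≈ 0.1195
After a keyword filter='pass': P(spam) = 0.15·0.1195 / (0.15·0.1195 + 0.85·0.8805) ≈ 0.0234
After the link scanner='clean': P(spam) = 0.5·0.0234 / (0.5·0.0234 + 0.65·0.9766) ≈ 0.0181

0.018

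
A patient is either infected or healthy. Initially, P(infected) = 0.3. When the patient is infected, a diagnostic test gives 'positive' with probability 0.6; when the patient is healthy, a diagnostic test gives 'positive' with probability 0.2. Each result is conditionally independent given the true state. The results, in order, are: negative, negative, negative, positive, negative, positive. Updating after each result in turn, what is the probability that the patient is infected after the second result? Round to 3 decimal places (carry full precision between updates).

0.097

Each posterior becomes the prior for the next update.
After 'negative': P(infected) = 0.4·0.3000 / (0.4·0.3000 + 0.8·0.7000) ≈ 0.1765
After 'negative': P(infected) = 0.4·0.1765 / (0.4·0.1765 + 0.8·0.8235) ≈ 0.0968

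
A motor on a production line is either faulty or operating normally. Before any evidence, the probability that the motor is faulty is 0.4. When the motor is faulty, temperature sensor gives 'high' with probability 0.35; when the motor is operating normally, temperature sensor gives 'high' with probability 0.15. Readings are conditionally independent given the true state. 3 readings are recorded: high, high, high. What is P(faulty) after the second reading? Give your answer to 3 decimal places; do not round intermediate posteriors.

0.784

After 'high': P(faulty) = 0.35·0.4000 / (0.35·0.4000 + 0.15·0.6000) ≈ 0.6087
After 'high': P(faulty) = 0.35·0.6087 / (0.35·0.6087 + 0.15·0.3913) ≈ 0.7840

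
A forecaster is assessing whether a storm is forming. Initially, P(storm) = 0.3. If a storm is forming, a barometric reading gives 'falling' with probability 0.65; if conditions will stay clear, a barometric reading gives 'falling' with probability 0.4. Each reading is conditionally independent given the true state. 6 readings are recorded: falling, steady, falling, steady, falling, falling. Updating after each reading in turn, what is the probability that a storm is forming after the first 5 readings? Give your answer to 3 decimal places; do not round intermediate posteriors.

0.385

Apply Bayes' rule sequentially, carrying P(storm) forward.
After 'falling': P(storm) = 0.65·0.3000 / (0.65·0.3000 + 0.4·0.7000) ≈ 0.4105
After 'steady': P(storm) = 0.35·0.4105 / (0.35·0.4105 + 0.6·0.5895) ≈ 0.2889
After 'falling': P(storm) = 0.65·0.2889 / (0.65·0.2889 + 0.4·0.7111) ≈ 0.3976
After 'steady': P(storm) = 0.35·0.3976 / (0.35·0.3976 + 0.6·0.6024) ≈ 0.2780
After 'falling': P(storm) = 0.65·0.2780 / (0.65·0.2780 + 0.4·0.7220) ≈ 0.3849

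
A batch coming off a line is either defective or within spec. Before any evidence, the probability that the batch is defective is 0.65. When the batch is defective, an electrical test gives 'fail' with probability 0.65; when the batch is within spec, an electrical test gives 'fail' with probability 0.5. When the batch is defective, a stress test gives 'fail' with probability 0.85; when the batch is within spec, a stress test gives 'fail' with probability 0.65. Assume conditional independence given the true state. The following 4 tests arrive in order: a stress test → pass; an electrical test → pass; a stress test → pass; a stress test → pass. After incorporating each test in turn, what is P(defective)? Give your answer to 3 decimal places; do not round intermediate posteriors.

0.093

After a stress test='pass': P(defective) = 0.15·0.6500 / (0.15·0.6500 + 0.35·0.3500) ≈ 0.4432
After an electrical test='pass': P(defective) = 0.35·0.4432 / (0.35·0.4432 + 0.5·0.5568) ≈ 0.3578
After a stress test='pass': P(defective) = 0.15·0.3578 / (0.15·0.3578 + 0.35·0.6422) ≈ 0.1928
After a stress test='pass': P(defective) = 0.15·0.1928 / (0.15·0.1928 + 0.35·0.8072) ≈ 0.0928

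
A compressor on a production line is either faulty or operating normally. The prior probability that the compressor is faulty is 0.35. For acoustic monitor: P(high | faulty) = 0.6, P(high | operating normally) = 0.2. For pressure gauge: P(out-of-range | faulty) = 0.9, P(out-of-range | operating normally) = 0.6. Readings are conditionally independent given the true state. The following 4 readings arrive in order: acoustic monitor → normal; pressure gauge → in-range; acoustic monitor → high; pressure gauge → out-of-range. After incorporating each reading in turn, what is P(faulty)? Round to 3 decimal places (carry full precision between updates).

After acoustic monitor='normal': P(faulty) = 0.4·0.3500 / (0.4·0.3500 + 0.8·0.6500) ≈ 0.2121
After pressure gauge='in-range': P(faulty) = 0.1·0.2121 / (0.1·0.2121 + 0.4·0.7879) ≈ 0.0631
After acoustic monitor='high': P(faulty) = 0.6·0.0631 / (0.6·0.0631 + 0.2·0.9369) ≈ 0.1680
After pressure gauge='out-of-range': P(faulty) = 0.9·0.1680 / (0.9·0.1680 + 0.6·0.8320) ≈ 0.2325

0.232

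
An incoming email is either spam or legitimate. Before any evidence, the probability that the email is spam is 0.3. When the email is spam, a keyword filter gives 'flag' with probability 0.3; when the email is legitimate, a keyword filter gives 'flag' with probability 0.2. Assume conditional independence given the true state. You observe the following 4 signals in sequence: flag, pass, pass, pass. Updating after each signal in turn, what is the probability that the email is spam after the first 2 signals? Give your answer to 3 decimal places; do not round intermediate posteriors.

0.360

After 'flag': P(spam) = 0.3·0.3000 / (0.3·0.3000 + 0.2·0.7000) ≈ 0.3913
After 'pass': P(spam) = 0.7·0.3913 / (0.7·0.3913 + 0.8·0.6087) ≈ 0.3600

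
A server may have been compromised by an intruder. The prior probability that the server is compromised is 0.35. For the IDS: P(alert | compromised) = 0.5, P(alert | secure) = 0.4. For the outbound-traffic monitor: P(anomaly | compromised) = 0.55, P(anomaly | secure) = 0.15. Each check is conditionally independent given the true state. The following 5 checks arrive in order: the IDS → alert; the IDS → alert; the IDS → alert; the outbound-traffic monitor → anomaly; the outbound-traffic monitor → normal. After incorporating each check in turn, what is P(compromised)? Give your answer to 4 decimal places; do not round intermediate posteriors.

0.6712

After the IDS='alert': P(compromised) = 0.5·0.3500 / (0.5·0.3500 + 0.4·0.6500) ≈ 0.4023
After the IDS='alert': P(compromised) = 0.5·0.4023 / (0.5·0.4023 + 0.4·0.5977) ≈ 0.4569
After the IDS='alert': P(compromised) = 0.5·0.4569 / (0.5·0.4569 + 0.4·0.5431) ≈ 0.5126
After the outbound-traffic monitor='anomaly': P(compromised) = 0.55·0.5126 / (0.55·0.5126 + 0.15·0.4874) ≈ 0.7941
After the outbound-traffic monitor='normal': P(compromised) = 0.45·0.7941 / (0.45·0.7941 + 0.85·0.2059) ≈ 0.6712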